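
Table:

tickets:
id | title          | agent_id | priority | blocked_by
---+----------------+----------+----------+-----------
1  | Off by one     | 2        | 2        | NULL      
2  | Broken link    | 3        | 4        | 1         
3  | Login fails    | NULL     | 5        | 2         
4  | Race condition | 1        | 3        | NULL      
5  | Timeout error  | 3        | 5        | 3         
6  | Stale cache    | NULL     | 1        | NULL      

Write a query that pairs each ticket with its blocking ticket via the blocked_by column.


This is a self-join: tickets is joined to a second copy of itself, matching each row's blocked_by to another row's id. Use LEFT JOIN so rows with blocked_by=NULL are kept.
  - ticket 1 (Off by one): blocked_by=NULL -> NULL
  - ticket 2 (Broken link): blocked_by=1 -> Off by one
  - ticket 3 (Login fails): blocked_by=2 -> Broken link
  - ticket 4 (Race condition): blocked_by=NULL -> NULL
  - ticket 5 (Timeout error): blocked_by=3 -> Login fails
  - ticket 6 (Stale cache): blocked_by=NULL -> NULL

SQL:
SELECT a.title AS item, b.title AS blocked_by
FROM tickets a
LEFT JOIN tickets b ON a.blocked_by = b.id

Result:
item           | blocked_by 
---------------+------------
Off by one     | NULL       
Broken link    | Off by one 
Login fails    | Broken link
Race condition | NULL       
Timeout error  | Login fails
Stale cache    | NULL       


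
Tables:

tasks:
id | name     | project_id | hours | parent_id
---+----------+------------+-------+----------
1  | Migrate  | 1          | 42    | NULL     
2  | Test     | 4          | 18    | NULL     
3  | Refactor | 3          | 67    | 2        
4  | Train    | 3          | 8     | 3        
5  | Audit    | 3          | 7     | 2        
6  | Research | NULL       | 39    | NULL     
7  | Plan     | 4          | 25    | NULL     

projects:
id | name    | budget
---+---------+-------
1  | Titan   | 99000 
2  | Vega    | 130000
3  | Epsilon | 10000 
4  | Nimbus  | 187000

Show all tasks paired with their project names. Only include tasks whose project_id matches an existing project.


INNER JOIN keeps only tasks rows whose project_id matches an id in projects. Walk through each task:
  - task 1 (Migrate): project_id=1 -> matches Titan
  - task 2 (Test): project_id=4 -> matches Nimbus
  - task 3 (Refactor): project_id=3 -> matches Epsilon
  - task 4 (Train): project_id=3 -> matches Epsilon
  - task 5 (Audit): project_id=3 -> matches Epsilon
  - task 6 (Research): project_id=NULL, no match -> dropped
  - task 7 (Plan): project_id=4 -> matches Nimbus
So 1 of 7 rows is dropped.

SQL:
SELECT a.name, b.name AS project
FROM tasks a
INNER JOIN projects b ON a.project_id = b.id

Result:
name     | project
---------+--------
Migrate  | Titan  
Test     | Nimbus 
Refactor | Epsilon
Train    | Epsilon
Audit    | Epsilon
Plan     | Nimbus 


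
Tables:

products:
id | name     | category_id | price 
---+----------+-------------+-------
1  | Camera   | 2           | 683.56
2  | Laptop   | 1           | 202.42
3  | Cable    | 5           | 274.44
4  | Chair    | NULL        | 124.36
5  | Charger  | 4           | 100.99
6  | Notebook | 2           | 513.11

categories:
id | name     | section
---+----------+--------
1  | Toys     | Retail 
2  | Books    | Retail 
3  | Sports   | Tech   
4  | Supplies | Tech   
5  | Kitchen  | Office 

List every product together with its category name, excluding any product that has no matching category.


INNER JOIN keeps only products rows whose category_id matches an id in categories. Walk through each product:
  - product 1 (Camera): category_id=2 -> matches Books
  - product 2 (Laptop): category_id=1 -> matches Toys
  - product 3 (Cable): category_id=5 -> matches Kitchen
  - product 4 (Chair): category_id=NULL, no match -> dropped
  - product 5 (Charger): category_id=4 -> matches Supplies
  - product 6 (Notebook): category_id=2 -> matches Books
So 1 of 6 rows is dropped.

SQL:
SELECT a.name, b.name AS category
FROM products a
INNER JOIN categories b ON a.category_id = b.id

Result:
name     | category
---------+---------
Camera   | Books   
Laptop   | Toys    
Cable    | Kitchen 
Charger  | Supplies
Notebook | Books   


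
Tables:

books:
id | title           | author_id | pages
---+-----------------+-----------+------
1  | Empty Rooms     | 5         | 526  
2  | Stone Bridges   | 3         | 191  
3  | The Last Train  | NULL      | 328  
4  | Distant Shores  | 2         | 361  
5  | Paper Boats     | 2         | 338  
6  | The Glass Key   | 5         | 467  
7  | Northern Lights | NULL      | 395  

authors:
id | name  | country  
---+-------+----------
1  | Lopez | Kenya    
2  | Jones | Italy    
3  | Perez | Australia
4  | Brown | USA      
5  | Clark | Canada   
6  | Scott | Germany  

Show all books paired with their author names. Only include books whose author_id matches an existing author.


INNER JOIN keeps only books rows whose author_id matches an id in authors. Walk through each book:
  - book 1 (Empty Rooms): author_id=5 -> matches Clark
  - book 2 (Stone Bridges): author_id=3 -> matches Perez
  - book 3 (The Last Train): author_id=NULL, no match -> dropped
  - book 4 (Distant Shores): author_id=2 -> matches Jones
  - book 5 (Paper Boats): author_id=2 -> matches Jones
  - book 6 (The Glass Key): author_id=5 -> matches Clark
  - book 7 (Northern Lights): author_id=NULL, no match -> dropped
So 2 of 7 rows are dropped.

SQL:
SELECT a.title, b.name AS author
FROM books a
INNER JOIN authors b ON a.author_id = b.id

Result:
title          | author
---------------+-------
Empty Rooms    | Clark 
Stone Bridges  | Perez 
Distant Shores | Jones 
Paper Boats    | Jones 
The Glass Key  | Clark 


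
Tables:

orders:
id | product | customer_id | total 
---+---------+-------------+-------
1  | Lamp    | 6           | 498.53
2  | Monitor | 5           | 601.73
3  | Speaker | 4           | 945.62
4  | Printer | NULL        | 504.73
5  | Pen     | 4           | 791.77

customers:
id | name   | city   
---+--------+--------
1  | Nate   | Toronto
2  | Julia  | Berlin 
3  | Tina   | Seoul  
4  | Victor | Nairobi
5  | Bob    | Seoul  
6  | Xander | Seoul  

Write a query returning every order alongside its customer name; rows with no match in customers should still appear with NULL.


LEFT JOIN keeps every row from orders (the left table); where customer_id has no match in customers, the customer columns become NULL. Walk through each order:
  - order 1 (Lamp): customer_id=6 -> matches Xander
  - order 2 (Monitor): customer_id=5 -> matches Bob
  - order 3 (Speaker): customer_id=4 -> matches Victor
  - order 4 (Printer): customer_id=NULL, no match -> kept with NULL
  - order 5 (Pen): customer_id=4 -> matches Victor
All 5 rows appear; 1 has NULL customer.

SQL:
SELECT a.product, b.name AS customer
FROM orders a
LEFT JOIN customers b ON a.customer_id = b.id

Result:
product | customer
--------+---------
Lamp    | Xander  
Monitor | Bob     
Speaker | Victor  
Printer | NULL    
Pen     | Victor  


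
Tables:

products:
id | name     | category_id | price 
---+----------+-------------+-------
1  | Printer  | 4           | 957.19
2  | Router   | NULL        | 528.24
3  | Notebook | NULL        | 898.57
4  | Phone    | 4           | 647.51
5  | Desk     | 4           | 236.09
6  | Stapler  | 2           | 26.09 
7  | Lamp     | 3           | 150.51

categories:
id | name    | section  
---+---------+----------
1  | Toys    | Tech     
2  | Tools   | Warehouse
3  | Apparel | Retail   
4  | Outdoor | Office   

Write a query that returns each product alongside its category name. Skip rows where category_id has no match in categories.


INNER JOIN keeps only products rows whose category_id matches an id in categories. Walk through each product:
  - product 1 (Printer): category_id=4 -> matches Outdoor
  - product 2 (Router): category_id=NULL, no match -> dropped
  - product 3 (Notebook): category_id=NULL, no match -> dropped
  - product 4 (Phone): category_id=4 -> matches Outdoor
  - product 5 (Desk): category_id=4 -> matches Outdoor
  - product 6 (Stapler): category_id=2 -> matches Tools
  - product 7 (Lamp): category_id=3 -> matches Apparel
So 2 of 7 rows are dropped.

SQL:
SELECT a.name, b.name AS category
FROM products a
INNER JOIN categories b ON a.category_id = b.id

Result:
name    | category
--------+---------
Printer | Outdoor 
Phone   | Outdoor 
Desk    | Outdoor 
Stapler | Tools   
Lamp    | Apparel 


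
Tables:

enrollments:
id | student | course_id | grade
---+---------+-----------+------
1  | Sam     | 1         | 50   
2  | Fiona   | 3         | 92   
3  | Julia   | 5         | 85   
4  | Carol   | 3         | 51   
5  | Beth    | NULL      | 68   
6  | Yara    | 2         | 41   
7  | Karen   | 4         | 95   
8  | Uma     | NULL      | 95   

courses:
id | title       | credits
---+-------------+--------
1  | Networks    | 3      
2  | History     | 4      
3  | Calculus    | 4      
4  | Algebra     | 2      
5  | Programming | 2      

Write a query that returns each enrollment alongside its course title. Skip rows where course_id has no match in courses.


INNER JOIN keeps only enrollments rows whose course_id matches an id in courses. Walk through each enrollment:
  - enrollment 1 (Sam): course_id=1 -> matches Networks
  - enrollment 2 (Fiona): course_id=3 -> matches Calculus
  - enrollment 3 (Julia): course_id=5 -> matches Programming
  - enrollment 4 (Carol): course_id=3 -> matches Calculus
  - enrollment 5 (Beth): course_id=NULL, no match -> dropped
  - enrollment 6 (Yara): course_id=2 -> matches History
  - enrollment 7 (Karen): course_id=4 -> matches Algebra
  - enrollment 8 (Uma): course_id=NULL, no match -> dropped
So 2 of 8 rows are dropped.

SQL:
SELECT a.student, b.title AS course
FROM enrollments a
INNER JOIN courses b ON a.course_id = b.id

Result:
student | course     
--------+------------
Sam     | Networks   
Fiona   | Calculus   
Julia   | Programming
Carol   | Calculus   
Yara    | History    
Karen   | Algebra    


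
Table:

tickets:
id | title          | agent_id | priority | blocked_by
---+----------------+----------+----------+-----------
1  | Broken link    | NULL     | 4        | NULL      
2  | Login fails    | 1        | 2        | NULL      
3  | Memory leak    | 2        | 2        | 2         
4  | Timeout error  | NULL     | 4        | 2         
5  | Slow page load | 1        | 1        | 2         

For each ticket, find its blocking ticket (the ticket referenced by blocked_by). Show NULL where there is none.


This is a self-join: tickets is joined to a second copy of itself, matching each row's blocked_by to another row's id. Use LEFT JOIN so rows with blocked_by=NULL are kept.
  - ticket 1 (Broken link): blocked_by=NULL -> NULL
  - ticket 2 (Login fails): blocked_by=NULL -> NULL
  - ticket 3 (Memory leak): blocked_by=2 -> Login fails
  - ticket 4 (Timeout error): blocked_by=2 -> Login fails
  - ticket 5 (Slow page load): blocked_by=2 -> Login fails

SQL:
SELECT a.title AS item, b.title AS blocked_by
FROM tickets a
LEFT JOIN tickets b ON a.blocked_by = b.id

Result:
item           | blocked_by 
---------------+------------
Broken link    | NULL       
Login fails    | NULL       
Memory leak    | Login fails
Timeout error  | Login fails
Slow page load | Login fails


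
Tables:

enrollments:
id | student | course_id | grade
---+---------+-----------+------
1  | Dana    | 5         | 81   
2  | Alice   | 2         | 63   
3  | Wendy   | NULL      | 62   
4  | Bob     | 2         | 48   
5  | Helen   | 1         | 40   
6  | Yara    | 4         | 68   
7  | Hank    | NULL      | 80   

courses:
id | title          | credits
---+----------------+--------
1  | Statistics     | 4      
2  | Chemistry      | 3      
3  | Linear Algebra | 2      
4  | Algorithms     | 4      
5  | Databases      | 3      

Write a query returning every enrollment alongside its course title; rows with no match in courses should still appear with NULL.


LEFT JOIN keeps every row from enrollments (the left table); where course_id has no match in courses, the course columns become NULL. Walk through each enrollment:
  - enrollment 1 (Dana): course_id=5 -> matches Databases
  - enrollment 2 (Alice): course_id=2 -> matches Chemistry
  - enrollment 3 (Wendy): course_id=NULL, no match -> kept with NULL
  - enrollment 4 (Bob): course_id=2 -> matches Chemistry
  - enrollment 5 (Helen): course_id=1 -> matches Statistics
  - enrollment 6 (Yara): course_id=4 -> matches Algorithms
  - enrollment 7 (Hank): course_id=NULL, no match -> kept with NULL
All 7 rows appear; 2 have NULL course.

SQL:
SELECT a.student, b.title AS course
FROM enrollments a
LEFT JOIN courses b ON a.course_id = b.id

Result:
student | course    
--------+-----------
Dana    | Databases 
Alice   | Chemistry 
Wendy   | NULL      
Bob     | Chemistry 
Helen   | Statistics
Yara    | Algorithms
Hank    | NULL      


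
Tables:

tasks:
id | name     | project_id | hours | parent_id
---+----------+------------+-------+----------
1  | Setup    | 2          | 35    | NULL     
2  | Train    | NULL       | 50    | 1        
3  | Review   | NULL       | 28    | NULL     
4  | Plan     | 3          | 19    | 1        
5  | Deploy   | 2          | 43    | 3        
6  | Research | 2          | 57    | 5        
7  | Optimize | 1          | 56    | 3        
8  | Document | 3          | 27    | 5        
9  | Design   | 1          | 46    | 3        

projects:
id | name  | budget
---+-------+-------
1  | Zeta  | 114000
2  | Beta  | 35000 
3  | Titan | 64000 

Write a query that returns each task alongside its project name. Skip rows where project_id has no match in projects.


INNER JOIN keeps only tasks rows whose project_id matches an id in projects. Walk through each task:
  - task 1 (Setup): project_id=2 -> matches Beta
  - task 2 (Train): project_id=NULL, no match -> dropped
  - task 3 (Review): project_id=NULL, no match -> dropped
  - task 4 (Plan): project_id=3 -> matches Titan
  - task 5 (Deploy): project_id=2 -> matches Beta
  - task 6 (Research): project_id=2 -> matches Beta
  - task 7 (Optimize): project_id=1 -> matches Zeta
  - task 8 (Document): project_id=3 -> matches Titan
  - task 9 (Design): project_id=1 -> matches Zeta
So 2 of 9 rows are dropped.

SQL:
SELECT a.name, b.name AS project
FROM tasks a
INNER JOIN projects b ON a.project_id = b.id

Result:
name     | project
---------+--------
Setup    | Beta   
Plan     | Titan  
Deploy   | Beta   
Research | Beta   
Optimize | Zeta   
Document | Titan  
Design   | Zeta   


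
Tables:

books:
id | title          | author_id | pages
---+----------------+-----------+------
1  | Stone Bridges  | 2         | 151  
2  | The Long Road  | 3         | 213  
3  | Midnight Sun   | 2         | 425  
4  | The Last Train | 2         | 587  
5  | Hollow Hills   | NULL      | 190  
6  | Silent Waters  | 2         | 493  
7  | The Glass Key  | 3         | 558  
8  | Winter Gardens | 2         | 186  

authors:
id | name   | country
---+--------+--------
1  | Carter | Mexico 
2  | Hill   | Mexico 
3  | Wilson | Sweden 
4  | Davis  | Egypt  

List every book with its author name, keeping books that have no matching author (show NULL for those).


LEFT JOIN keeps every row from books (the left table); where author_id has no match in authors, the author columns become NULL. Walk through each book:
  - book 1 (Stone Bridges): author_id=2 -> matches Hill
  - book 2 (The Long Road): author_id=3 -> matches Wilson
  - book 3 (Midnight Sun): author_id=2 -> matches Hill
  - book 4 (The Last Train): author_id=2 -> matches Hill
  - book 5 (Hollow Hills): author_id=NULL, no match -> kept with NULL
  - book 6 (Silent Waters): author_id=2 -> matches Hill
  - book 7 (The Glass Key): author_id=3 -> matches Wilson
  - book 8 (Winter Gardens): author_id=2 -> matches Hill
All 8 rows appear; 1 has NULL author.

SQL:
SELECT a.title, b.name AS author
FROM books a
LEFT JOIN authors b ON a.author_id = b.id

Result:
title          | author
---------------+-------
Stone Bridges  | Hill  
The Long Road  | Wilson
Midnight Sun   | Hill  
The Last Train | Hill  
Hollow Hills   | NULL  
Silent Waters  | Hill  
The Glass Key  | Wilson
Winter Gardens | Hill  


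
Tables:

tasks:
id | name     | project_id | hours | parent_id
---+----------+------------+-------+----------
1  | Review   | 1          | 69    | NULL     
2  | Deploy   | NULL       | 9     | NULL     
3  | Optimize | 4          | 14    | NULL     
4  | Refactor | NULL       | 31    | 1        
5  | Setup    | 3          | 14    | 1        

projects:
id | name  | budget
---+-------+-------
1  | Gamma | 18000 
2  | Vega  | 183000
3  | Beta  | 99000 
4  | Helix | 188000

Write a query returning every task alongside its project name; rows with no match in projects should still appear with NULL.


LEFT JOIN keeps every row from tasks (the left table); where project_id has no match in projects, the project columns become NULL. Walk through each task:
  - task 1 (Review): project_id=1 -> matches Gamma
  - task 2 (Deploy): project_id=NULL, no match -> kept with NULL
  - task 3 (Optimize): project_id=4 -> matches Helix
  - task 4 (Refactor): project_id=NULL, no match -> kept with NULL
  - task 5 (Setup): project_id=3 -> matches Beta
All 5 rows appear; 2 have NULL project.

SQL:
SELECT a.name, b.name AS project
FROM tasks a
LEFT JOIN projects b ON a.project_id = b.id

Result:
name     | project
---------+--------
Review   | Gamma  
Deploy   | NULL   
Optimize | Helix  
Refactor | NULL   
Setup    | Beta   


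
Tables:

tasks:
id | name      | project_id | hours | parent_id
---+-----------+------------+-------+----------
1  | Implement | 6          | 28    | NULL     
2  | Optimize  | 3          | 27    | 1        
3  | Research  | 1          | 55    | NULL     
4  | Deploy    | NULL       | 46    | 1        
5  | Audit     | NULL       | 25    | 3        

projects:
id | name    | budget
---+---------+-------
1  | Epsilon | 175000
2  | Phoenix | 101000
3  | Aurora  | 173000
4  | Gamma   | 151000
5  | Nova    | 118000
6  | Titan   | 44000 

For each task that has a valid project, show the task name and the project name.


INNER JOIN keeps only tasks rows whose project_id matches an id in projects. Walk through each task:
  - task 1 (Implement): project_id=6 -> matches Titan
  - task 2 (Optimize): project_id=3 -> matches Aurora
  - task 3 (Research): project_id=1 -> matches Epsilon
  - task 4 (Deploy): project_id=NULL, no match -> dropped
  - task 5 (Audit): project_id=NULL, no match -> dropped
So 2 of 5 rows are dropped.

SQL:
SELECT a.name, b.name AS project
FROM tasks a
INNER JOIN projects b ON a.project_id = b.id

Result:
name      | project
----------+--------
Implement | Titan  
Optimize  | Aurora 
Research  | Epsilon


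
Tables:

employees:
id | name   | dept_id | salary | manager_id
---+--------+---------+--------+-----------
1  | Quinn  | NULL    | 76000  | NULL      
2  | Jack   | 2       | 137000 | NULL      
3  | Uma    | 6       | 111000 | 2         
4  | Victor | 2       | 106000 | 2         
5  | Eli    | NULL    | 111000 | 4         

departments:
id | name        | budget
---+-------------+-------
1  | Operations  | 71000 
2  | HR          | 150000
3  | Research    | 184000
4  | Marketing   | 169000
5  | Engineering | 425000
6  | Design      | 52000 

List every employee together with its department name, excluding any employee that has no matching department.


INNER JOIN keeps only employees rows whose dept_id matches an id in departments. Walk through each employee:
  - employee 1 (Quinn): dept_id=NULL, no match -> dropped
  - employee 2 (Jack): dept_id=2 -> matches HR
  - employee 3 (Uma): dept_id=6 -> matches Design
  - employee 4 (Victor): dept_id=2 -> matches HR
  - employee 5 (Eli): dept_id=NULL, no match -> dropped
So 2 of 5 rows are dropped.

SQL:
SELECT a.name, b.name AS department
FROM employees a
INNER JOIN departments b ON a.dept_id = b.id

Result:
name   | department
-------+-----------
Jack   | HR        
Uma    | Design    
Victor | HR        


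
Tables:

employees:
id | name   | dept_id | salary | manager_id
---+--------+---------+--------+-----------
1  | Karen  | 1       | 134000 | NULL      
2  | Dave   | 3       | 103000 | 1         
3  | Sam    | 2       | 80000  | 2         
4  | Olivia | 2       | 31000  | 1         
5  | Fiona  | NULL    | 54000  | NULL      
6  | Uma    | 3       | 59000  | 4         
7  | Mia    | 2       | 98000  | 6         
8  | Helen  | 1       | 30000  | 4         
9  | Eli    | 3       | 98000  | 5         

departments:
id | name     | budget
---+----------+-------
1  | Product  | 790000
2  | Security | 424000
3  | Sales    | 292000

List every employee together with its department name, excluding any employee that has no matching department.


INNER JOIN keeps only employees rows whose dept_id matches an id in departments. Walk through each employee:
  - employee 1 (Karen): dept_id=1 -> matches Product
  - employee 2 (Dave): dept_id=3 -> matches Sales
  - employee 3 (Sam): dept_id=2 -> matches Security
  - employee 4 (Olivia): dept_id=2 -> matches Security
  - employee 5 (Fiona): dept_id=NULL, no match -> dropped
  - employee 6 (Uma): dept_id=3 -> matches Sales
  - employee 7 (Mia): dept_id=2 -> matches Security
  - employee 8 (Helen): dept_id=1 -> matches Product
  - employee 9 (Eli): dept_id=3 -> matches Sales
So 1 of 9 rows is dropped.

SQL:
SELECT a.name, b.name AS department
FROM employees a
INNER JOIN departments b ON a.dept_id = b.id

Result:
name   | department
-------+-----------
Karen  | Product   
Dave   | Sales     
Sam    | Security  
Olivia | Security  
Uma    | Sales     
Mia    | Security  
Helen  | Product   
Eli    | Sales     


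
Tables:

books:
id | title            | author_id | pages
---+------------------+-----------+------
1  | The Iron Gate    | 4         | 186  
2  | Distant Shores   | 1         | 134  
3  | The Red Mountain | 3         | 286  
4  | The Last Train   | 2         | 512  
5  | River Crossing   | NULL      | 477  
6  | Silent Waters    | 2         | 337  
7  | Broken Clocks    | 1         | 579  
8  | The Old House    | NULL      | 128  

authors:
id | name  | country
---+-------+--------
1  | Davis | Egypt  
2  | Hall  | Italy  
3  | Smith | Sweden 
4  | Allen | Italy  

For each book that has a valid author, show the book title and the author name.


INNER JOIN keeps only books rows whose author_id matches an id in authors. Walk through each book:
  - book 1 (The Iron Gate): author_id=4 -> matches Allen
  - book 2 (Distant Shores): author_id=1 -> matches Davis
  - book 3 (The Red Mountain): author_id=3 -> matches Smith
  - book 4 (The Last Train): author_id=2 -> matches Hall
  - book 5 (River Crossing): author_id=NULL, no match -> dropped
  - book 6 (Silent Waters): author_id=2 -> matches Hall
  - book 7 (Broken Clocks): author_id=1 -> matches Davis
  - book 8 (The Old House): author_id=NULL, no match -> dropped
So 2 of 8 rows are dropped.

SQL:
SELECT a.title, b.name AS author
FROM books a
INNER JOIN authors b ON a.author_id = b.id

Result:
title            | author
-----------------+-------
The Iron Gate    | Allen 
Distant Shores   | Davis 
The Red Mountain | Smith 
The Last Train   | Hall  
Silent Waters    | Hall  
Broken Clocks    | Davis 


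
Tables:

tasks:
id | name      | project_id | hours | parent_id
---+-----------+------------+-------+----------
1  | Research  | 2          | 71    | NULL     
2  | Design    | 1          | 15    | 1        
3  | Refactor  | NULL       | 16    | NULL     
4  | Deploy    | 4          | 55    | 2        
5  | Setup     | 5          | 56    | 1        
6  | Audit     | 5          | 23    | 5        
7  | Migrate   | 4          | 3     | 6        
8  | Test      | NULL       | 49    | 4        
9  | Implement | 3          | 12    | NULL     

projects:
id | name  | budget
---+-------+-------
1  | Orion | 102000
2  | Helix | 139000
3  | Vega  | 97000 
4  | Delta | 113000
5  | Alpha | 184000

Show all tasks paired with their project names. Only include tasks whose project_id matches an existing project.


INNER JOIN keeps only tasks rows whose project_id matches an id in projects. Walk through each task:
  - task 1 (Research): project_id=2 -> matches Helix
  - task 2 (Design): project_id=1 -> matches Orion
  - task 3 (Refactor): project_id=NULL, no match -> dropped
  - task 4 (Deploy): project_id=4 -> matches Delta
  - task 5 (Setup): project_id=5 -> matches Alpha
  - task 6 (Audit): project_id=5 -> matches Alpha
  - task 7 (Migrate): project_id=4 -> matches Delta
  - task 8 (Test): project_id=NULL, no match -> dropped
  - task 9 (Implement): project_id=3 -> matches Vega
So 2 of 9 rows are dropped.

SQL:
SELECT a.name, b.name AS project
FROM tasks a
INNER JOIN projects b ON a.project_id = b.id

Result:
name      | project
----------+--------
Research  | Helix  
Design    | Orion  
Deploy    | Delta  
Setup     | Alpha  
Audit     | Alpha  
Migrate   | Delta  
Implement | Vega   


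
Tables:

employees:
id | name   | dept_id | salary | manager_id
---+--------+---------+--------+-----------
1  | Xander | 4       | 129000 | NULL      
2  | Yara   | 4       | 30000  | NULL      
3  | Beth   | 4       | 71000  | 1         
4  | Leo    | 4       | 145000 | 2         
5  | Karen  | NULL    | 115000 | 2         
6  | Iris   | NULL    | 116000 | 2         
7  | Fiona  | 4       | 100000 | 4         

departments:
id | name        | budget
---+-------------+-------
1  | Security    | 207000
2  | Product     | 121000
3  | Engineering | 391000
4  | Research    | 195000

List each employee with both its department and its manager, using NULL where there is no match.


Two LEFT JOINs from the same base table employees: one to departments via dept_id, one to employees itself via manager_id. Both are LEFT so every employee is preserved.
Match against departments:
  - employee 1 (Xander): dept_id=4 -> matches Research
  - employee 2 (Yara): dept_id=4 -> matches Research
  - employee 3 (Beth): dept_id=4 -> matches Research
  - employee 4 (Leo): dept_id=4 -> matches Research
  - employee 5 (Karen): dept_id=NULL, no match -> kept with NULL
  - employee 6 (Iris): dept_id=NULL, no match -> kept with NULL
  - employee 7 (Fiona): dept_id=4 -> matches Research
Match against employees (self):
  - employee 1 (Xander): manager_id=NULL -> NULL
  - employee 2 (Yara): manager_id=NULL -> NULL
  - employee 3 (Beth): manager_id=1 -> Xander
  - employee 4 (Leo): manager_id=2 -> Yara
  - employee 5 (Karen): manager_id=2 -> Yara
  - employee 6 (Iris): manager_id=2 -> Yara
  - employee 7 (Fiona): manager_id=4 -> Leo

SQL:
SELECT a.name, b.name AS department, c.name AS manager
FROM employees a
LEFT JOIN departments b ON a.dept_id = b.id
LEFT JOIN employees c ON a.manager_id = c.id

Result:
name   | department | manager
-------+------------+--------
Xander | Research   | NULL   
Yara   | Research   | NULL   
Beth   | Research   | Xander 
Leo    | Research   | Yara   
Karen  | NULL       | Yara   
Iris   | NULL       | Yara   
Fiona  | Research   | Leo    


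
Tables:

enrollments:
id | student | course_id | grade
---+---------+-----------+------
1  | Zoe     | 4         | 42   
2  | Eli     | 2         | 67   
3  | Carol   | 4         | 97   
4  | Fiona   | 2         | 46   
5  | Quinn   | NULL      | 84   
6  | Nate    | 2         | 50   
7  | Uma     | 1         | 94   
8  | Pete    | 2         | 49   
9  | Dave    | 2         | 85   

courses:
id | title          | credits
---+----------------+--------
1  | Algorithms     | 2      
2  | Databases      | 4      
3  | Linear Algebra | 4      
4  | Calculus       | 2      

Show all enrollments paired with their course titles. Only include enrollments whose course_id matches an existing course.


INNER JOIN keeps only enrollments rows whose course_id matches an id in courses. Walk through each enrollment:
  - enrollment 1 (Zoe): course_id=4 -> matches Calculus
  - enrollment 2 (Eli): course_id=2 -> matches Databases
  - enrollment 3 (Carol): course_id=4 -> matches Calculus
  - enrollment 4 (Fiona): course_id=2 -> matches Databases
  - enrollment 5 (Quinn): course_id=NULL, no match -> dropped
  - enrollment 6 (Nate): course_id=2 -> matches Databases
  - enrollment 7 (Uma): course_id=1 -> matches Algorithms
  - enrollment 8 (Pete): course_id=2 -> matches Databases
  - enrollment 9 (Dave): course_id=2 -> matches Databases
So 1 of 9 rows is dropped.

SQL:
SELECT a.student, b.title AS course
FROM enrollments a
INNER JOIN courses b ON a.course_id = b.id

Result:
student | course    
--------+-----------
Zoe     | Calculus  
Eli     | Databases 
Carol   | Calculus  
Fiona   | Databases 
Nate    | Databases 
Uma     | Algorithms
Pete    | Databases 
Dave    | Databases 


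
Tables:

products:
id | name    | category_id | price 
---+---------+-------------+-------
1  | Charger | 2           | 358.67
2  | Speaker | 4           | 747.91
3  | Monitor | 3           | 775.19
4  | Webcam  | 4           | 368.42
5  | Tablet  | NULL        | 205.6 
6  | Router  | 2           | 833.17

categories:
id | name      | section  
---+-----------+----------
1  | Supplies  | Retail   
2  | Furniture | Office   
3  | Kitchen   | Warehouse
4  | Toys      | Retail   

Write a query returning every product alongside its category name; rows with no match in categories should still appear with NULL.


LEFT JOIN keeps every row from products (the left table); where category_id has no match in categories, the category columns become NULL. Walk through each product:
  - product 1 (Charger): category_id=2 -> matches Furniture
  - product 2 (Speaker): category_id=4 -> matches Toys
  - product 3 (Monitor): category_id=3 -> matches Kitchen
  - product 4 (Webcam): category_id=4 -> matches Toys
  - product 5 (Tablet): category_id=NULL, no match -> kept with NULL
  - product 6 (Router): category_id=2 -> matches Furniture
All 6 rows appear; 1 has NULL category.

SQL:
SELECT a.name, b.name AS category
FROM products a
LEFT JOIN categories b ON a.category_id = b.id

Result:
name    | category 
--------+----------
Charger | Furniture
Speaker | Toys     
Monitor | Kitchen  
Webcam  | Toys     
Tablet  | NULL     
Router  | Furniture


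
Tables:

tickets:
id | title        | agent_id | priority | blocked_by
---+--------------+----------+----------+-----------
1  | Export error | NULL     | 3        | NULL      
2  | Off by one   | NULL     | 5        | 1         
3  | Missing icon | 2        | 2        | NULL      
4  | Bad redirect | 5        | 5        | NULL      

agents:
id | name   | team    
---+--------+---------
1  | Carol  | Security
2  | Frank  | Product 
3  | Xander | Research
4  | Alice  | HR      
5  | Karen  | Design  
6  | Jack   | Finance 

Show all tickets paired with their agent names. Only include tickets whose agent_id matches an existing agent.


INNER JOIN keeps only tickets rows whose agent_id matches an id in agents. Walk through each ticket:
  - ticket 1 (Export error): agent_id=NULL, no match -> dropped
  - ticket 2 (Off by one): agent_id=NULL, no match -> dropped
  - ticket 3 (Missing icon): agent_id=2 -> matches Frank
  - ticket 4 (Bad redirect): agent_id=5 -> matches Karen
So 2 of 4 rows are dropped.

SQL:
SELECT a.title, b.name AS agent
FROM tickets a
INNER JOIN agents b ON a.agent_id = b.id

Result:
title        | agent
-------------+------
Missing icon | Frank
Bad redirect | Karen


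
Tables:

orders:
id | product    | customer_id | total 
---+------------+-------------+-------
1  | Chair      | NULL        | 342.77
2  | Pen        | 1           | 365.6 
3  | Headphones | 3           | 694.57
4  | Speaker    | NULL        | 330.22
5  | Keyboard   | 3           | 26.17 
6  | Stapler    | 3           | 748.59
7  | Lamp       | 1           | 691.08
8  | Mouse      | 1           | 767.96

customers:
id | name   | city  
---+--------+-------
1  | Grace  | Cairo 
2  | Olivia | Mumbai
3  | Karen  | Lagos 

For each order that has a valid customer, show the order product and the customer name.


INNER JOIN keeps only orders rows whose customer_id matches an id in customers. Walk through each order:
  - order 1 (Chair): customer_id=NULL, no match -> dropped
  - order 2 (Pen): customer_id=1 -> matches Grace
  - order 3 (Headphones): customer_id=3 -> matches Karen
  - order 4 (Speaker): customer_id=NULL, no match -> dropped
  - order 5 (Keyboard): customer_id=3 -> matches Karen
  - order 6 (Stapler): customer_id=3 -> matches Karen
  - order 7 (Lamp): customer_id=1 -> matches Grace
  - order 8 (Mouse): customer_id=1 -> matches Grace
So 2 of 8 rows are dropped.

SQL:
SELECT a.product, b.name AS customer
FROM orders a
INNER JOIN customers b ON a.customer_id = b.id

Result:
product    | customer
-----------+---------
Pen        | Grace   
Headphones | Karen   
Keyboard   | Karen   
Stapler    | Karen   
Lamp       | Grace   
Mouse      | Grace   


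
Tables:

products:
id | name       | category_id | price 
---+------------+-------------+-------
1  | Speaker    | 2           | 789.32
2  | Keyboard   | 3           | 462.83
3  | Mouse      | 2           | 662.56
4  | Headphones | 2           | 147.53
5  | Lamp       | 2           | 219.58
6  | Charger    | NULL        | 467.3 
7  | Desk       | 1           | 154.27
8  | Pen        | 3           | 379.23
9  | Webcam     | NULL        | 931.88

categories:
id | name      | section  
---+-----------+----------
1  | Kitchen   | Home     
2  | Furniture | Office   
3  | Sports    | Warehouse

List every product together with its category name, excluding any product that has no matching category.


INNER JOIN keeps only products rows whose category_id matches an id in categories. Walk through each product:
  - product 1 (Speaker): category_id=2 -> matches Furniture
  - product 2 (Keyboard): category_id=3 -> matches Sports
  - product 3 (Mouse): category_id=2 -> matches Furniture
  - product 4 (Headphones): category_id=2 -> matches Furniture
  - product 5 (Lamp): category_id=2 -> matches Furniture
  - product 6 (Charger): category_id=NULL, no match -> dropped
  - product 7 (Desk): category_id=1 -> matches Kitchen
  - product 8 (Pen): category_id=3 -> matches Sports
  - product 9 (Webcam): category_id=NULL, no match -> dropped
So 2 of 9 rows are dropped.

SQL:
SELECT a.name, b.name AS category
FROM products a
INNER JOIN categories b ON a.category_id = b.id

Result:
name       | category 
-----------+----------
Speaker    | Furniture
Keyboard   | Sports   
Mouse      | Furniture
Headphones | Furniture
Lamp       | Furniture
Desk       | Kitchen  
Pen        | Sports   


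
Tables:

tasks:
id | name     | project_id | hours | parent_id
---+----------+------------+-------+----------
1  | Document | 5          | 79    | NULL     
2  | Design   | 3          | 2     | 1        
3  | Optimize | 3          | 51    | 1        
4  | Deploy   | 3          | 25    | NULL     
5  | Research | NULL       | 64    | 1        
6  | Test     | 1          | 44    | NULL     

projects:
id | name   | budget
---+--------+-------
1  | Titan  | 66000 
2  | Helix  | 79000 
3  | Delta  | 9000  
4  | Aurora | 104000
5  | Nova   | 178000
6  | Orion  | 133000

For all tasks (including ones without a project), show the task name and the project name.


LEFT JOIN keeps every row from tasks (the left table); where project_id has no match in projects, the project columns become NULL. Walk through each task:
  - task 1 (Document): project_id=5 -> matches Nova
  - task 2 (Design): project_id=3 -> matches Delta
  - task 3 (Optimize): project_id=3 -> matches Delta
  - task 4 (Deploy): project_id=3 -> matches Delta
  - task 5 (Research): project_id=NULL, no match -> kept with NULL
  - task 6 (Test): project_id=1 -> matches Titan
All 6 rows appear; 1 has NULL project.

SQL:
SELECT a.name, b.name AS project
FROM tasks a
LEFT JOIN projects b ON a.project_id = b.id

Result:
name     | project
---------+--------
Document | Nova   
Design   | Delta  
Optimize | Delta  
Deploy   | Delta  
Research | NULL   
Test     | Titan  


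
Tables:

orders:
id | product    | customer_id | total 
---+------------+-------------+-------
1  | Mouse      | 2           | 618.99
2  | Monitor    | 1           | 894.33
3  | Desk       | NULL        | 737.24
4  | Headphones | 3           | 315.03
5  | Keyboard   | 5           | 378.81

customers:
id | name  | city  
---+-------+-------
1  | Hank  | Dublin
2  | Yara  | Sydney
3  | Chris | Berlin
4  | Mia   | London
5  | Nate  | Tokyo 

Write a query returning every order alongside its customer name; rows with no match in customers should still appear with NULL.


LEFT JOIN keeps every row from orders (the left table); where customer_id has no match in customers, the customer columns become NULL. Walk through each order:
  - order 1 (Mouse): customer_id=2 -> matches Yara
  - order 2 (Monitor): customer_id=1 -> matches Hank
  - order 3 (Desk): customer_id=NULL, no match -> kept with NULL
  - order 4 (Headphones): customer_id=3 -> matches Chris
  - order 5 (Keyboard): customer_id=5 -> matches Nate
All 5 rows appear; 1 has NULL customer.

SQL:
SELECT a.product, b.name AS customer
FROM orders a
LEFT JOIN customers b ON a.customer_id = b.id

Result:
product    | customer
-----------+---------
Mouse      | Yara    
Monitor    | Hank    
Desk       | NULL    
Headphones | Chris   
Keyboard   | Nate    


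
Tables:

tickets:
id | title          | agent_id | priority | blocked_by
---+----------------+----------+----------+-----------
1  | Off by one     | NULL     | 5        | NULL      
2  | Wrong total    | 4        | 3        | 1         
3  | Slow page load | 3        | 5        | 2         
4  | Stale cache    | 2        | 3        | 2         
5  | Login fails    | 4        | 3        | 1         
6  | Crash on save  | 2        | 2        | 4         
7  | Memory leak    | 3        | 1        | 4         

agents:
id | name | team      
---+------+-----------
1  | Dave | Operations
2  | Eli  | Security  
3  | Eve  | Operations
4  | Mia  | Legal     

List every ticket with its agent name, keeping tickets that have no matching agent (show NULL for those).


LEFT JOIN keeps every row from tickets (the left table); where agent_id has no match in agents, the agent columns become NULL. Walk through each ticket:
  - ticket 1 (Off by one): agent_id=NULL, no match -> kept with NULL
  - ticket 2 (Wrong total): agent_id=4 -> matches Mia
  - ticket 3 (Slow page load): agent_id=3 -> matches Eve
  - ticket 4 (Stale cache): agent_id=2 -> matches Eli
  - ticket 5 (Login fails): agent_id=4 -> matches Mia
  - ticket 6 (Crash on save): agent_id=2 -> matches Eli
  - ticket 7 (Memory leak): agent_id=3 -> matches Eve
All 7 rows appear; 1 has NULL agent.

SQL:
SELECT a.title, b.name AS agent
FROM tickets a
LEFT JOIN agents b ON a.agent_id = b.id

Result:
title          | agent
---------------+------
Off by one     | NULL 
Wrong total    | Mia  
Slow page load | Eve  
Stale cache    | Eli  
Login fails    | Mia  
Crash on save  | Eli  
Memory leak    | Eve  


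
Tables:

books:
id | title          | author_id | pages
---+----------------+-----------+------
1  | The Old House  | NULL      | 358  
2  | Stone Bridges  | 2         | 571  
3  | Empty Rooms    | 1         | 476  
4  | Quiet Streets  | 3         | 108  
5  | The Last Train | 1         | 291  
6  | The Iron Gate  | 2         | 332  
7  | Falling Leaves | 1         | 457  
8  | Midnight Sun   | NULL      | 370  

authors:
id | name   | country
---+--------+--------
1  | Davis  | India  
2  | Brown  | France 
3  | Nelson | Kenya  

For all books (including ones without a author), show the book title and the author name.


LEFT JOIN keeps every row from books (the left table); where author_id has no match in authors, the author columns become NULL. Walk through each book:
  - book 1 (The Old House): author_id=NULL, no match -> kept with NULL
  - book 2 (Stone Bridges): author_id=2 -> matches Brown
  - book 3 (Empty Rooms): author_id=1 -> matches Davis
  - book 4 (Quiet Streets): author_id=3 -> matches Nelson
  - book 5 (The Last Train): author_id=1 -> matches Davis
  - book 6 (The Iron Gate): author_id=2 -> matches Brown
  - book 7 (Falling Leaves): author_id=1 -> matches Davis
  - book 8 (Midnight Sun): author_id=NULL, no match -> kept with NULL
All 8 rows appear; 2 have NULL author.

SQL:
SELECT a.title, b.name AS author
FROM books a
LEFT JOIN authors b ON a.author_id = b.id

Result:
title          | author
---------------+-------
The Old House  | NULL  
Stone Bridges  | Brown 
Empty Rooms    | Davis 
Quiet Streets  | Nelson
The Last Train | Davis 
The Iron Gate  | Brown 
Falling Leaves | Davis 
Midnight Sun   | NULL  
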